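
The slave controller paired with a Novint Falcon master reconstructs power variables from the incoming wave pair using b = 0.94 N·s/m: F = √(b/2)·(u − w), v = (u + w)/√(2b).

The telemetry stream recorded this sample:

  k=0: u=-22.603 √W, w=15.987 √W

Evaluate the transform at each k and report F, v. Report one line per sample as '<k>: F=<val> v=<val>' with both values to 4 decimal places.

k=0: u−w=-38.5900, u+w=-6.6160; √(b/2)=0.6856, √(2b)=1.3711; F=0.6856×(-38.59)=-26.4560, v=-6.6160/1.3711=-4.8252

0: F=-26.4560 v=-4.8252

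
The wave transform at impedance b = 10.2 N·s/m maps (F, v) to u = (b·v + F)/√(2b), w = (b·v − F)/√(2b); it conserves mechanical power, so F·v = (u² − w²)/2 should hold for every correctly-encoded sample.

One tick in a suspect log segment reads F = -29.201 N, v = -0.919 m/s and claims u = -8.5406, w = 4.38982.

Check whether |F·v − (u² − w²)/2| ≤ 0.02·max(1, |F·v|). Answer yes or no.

F·v = (-29.201)×(-0.919) = 26.83572 W.
(u² − w²)/2 = (72.94185 − 19.27052)/2 = 26.83566 W.
|Δ| = 0.00005;  2% of max(1, |F·v|) = 0.53671.

yes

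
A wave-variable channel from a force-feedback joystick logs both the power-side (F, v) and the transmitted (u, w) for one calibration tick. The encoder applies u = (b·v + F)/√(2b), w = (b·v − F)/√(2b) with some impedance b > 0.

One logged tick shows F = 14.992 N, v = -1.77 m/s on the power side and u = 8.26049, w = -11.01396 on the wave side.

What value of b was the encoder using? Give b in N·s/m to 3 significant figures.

u + w = -2.7535;  u + w = √(2b)·v, so √(2b) = -2.7535/(-1.77) = 1.5556.
b = (√(2b))²/2 = 2.4200/2 = 1.2100.
(Check via u − w = 2F/√(2b): u − w = 19.2745, 2F/√(2b) = 19.2745.)

b = 1.21 N·s/m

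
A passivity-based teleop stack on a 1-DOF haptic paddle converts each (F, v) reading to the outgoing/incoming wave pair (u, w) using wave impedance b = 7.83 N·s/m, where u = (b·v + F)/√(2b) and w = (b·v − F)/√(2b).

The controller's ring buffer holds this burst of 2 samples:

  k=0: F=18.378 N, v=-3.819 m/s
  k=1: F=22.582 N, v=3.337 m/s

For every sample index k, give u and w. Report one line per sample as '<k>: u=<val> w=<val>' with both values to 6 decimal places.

0: u=-2.912302 w=-12.200519
1: u=12.309165 w=0.896251

k=0: b·v=7.83×(-3.819)=-29.902770; √(2b)=3.957272; u=(-29.902770+18.378)/3.957272=-2.912302, w=(-29.902770−18.378)/3.957272=-12.200519
k=1: b·v=7.83×3.337=26.128710; √(2b)=3.957272; u=(26.128710+22.582)/3.957272=12.309165, w=(26.128710−22.582)/3.957272=0.896251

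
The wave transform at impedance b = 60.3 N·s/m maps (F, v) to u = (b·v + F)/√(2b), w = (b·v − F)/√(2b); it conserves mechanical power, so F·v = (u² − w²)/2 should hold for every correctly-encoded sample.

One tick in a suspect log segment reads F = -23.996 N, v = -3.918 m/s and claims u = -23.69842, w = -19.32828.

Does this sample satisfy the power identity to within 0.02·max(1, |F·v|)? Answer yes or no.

yes

F·v = (-23.996)×(-3.918) = 94.0163 W.
(u² − w²)/2 = (561.6151 − 373.5824)/2 = 94.0164 W.
|Δ| = 0.0000;  2% of max(1, |F·v|) = 1.8803.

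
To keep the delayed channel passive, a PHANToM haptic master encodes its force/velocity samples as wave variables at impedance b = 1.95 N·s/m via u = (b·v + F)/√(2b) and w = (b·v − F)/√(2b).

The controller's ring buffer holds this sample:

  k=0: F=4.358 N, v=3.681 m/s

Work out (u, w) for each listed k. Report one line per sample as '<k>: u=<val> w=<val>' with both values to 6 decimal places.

k=0: b·v=1.95×3.681=7.177950; √(2b)=1.974842; u=(7.177950+4.358)/1.974842=5.841455, w=(7.177950−4.358)/1.974842=1.427937

0: u=5.841455 w=1.427937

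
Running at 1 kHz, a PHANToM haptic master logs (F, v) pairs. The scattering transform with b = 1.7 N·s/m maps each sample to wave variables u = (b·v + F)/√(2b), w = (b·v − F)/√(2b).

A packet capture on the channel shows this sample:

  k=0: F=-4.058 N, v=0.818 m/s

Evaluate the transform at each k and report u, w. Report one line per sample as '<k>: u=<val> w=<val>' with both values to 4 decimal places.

0: u=-1.4466 w=2.9549

k=0: b·v=1.7×0.818=1.3906; √(2b)=1.8439; u=(1.3906+(-4.058))/1.8439=-1.4466, w=(1.3906−(-4.058))/1.8439=2.9549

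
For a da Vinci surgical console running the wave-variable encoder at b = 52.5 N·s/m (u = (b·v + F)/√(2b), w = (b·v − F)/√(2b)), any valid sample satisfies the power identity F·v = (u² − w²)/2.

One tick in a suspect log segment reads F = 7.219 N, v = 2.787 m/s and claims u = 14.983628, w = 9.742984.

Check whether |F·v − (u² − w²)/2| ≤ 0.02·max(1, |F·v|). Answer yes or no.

no

F·v = 7.219×2.787 = 20.119353 W.
(u² − w²)/2 = (224.509108 − 94.925737)/2 = 64.791685 W.
|Δ| = 44.672332;  2% of max(1, |F·v|) = 0.402387.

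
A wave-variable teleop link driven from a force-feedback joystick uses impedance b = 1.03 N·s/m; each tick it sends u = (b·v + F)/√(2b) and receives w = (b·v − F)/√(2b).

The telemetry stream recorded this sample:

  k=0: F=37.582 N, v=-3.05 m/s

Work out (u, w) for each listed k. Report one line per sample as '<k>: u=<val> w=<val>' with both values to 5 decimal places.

0: u=23.99583 w=-28.37341

k=0: b·v=1.03×(-3.05)=-3.14150; √(2b)=1.43527; u=(-3.14150+37.582)/1.43527=23.99583, w=(-3.14150−37.582)/1.43527=-28.37341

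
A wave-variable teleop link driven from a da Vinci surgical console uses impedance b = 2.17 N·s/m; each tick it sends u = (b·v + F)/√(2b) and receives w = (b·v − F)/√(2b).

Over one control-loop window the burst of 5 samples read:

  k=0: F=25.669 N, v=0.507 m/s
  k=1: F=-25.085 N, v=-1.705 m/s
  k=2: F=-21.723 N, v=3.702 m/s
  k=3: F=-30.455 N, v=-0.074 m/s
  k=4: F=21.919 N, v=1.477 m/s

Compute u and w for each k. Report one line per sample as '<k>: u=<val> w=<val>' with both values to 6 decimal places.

k=0: b·v=2.17×0.507=1.100190; √(2b)=2.083267; u=(1.100190+25.669)/2.083267=12.849622, w=(1.100190−25.669)/2.083267=-11.793406
k=1: b·v=2.17×(-1.705)=-3.699850; √(2b)=2.083267; u=(-3.699850+(-25.085))/2.083267=-13.817170, w=(-3.699850−(-25.085))/2.083267=10.265200
k=2: b·v=2.17×3.702=8.033340; √(2b)=2.083267; u=(8.033340+(-21.723))/2.083267=-6.571247, w=(8.033340−(-21.723))/2.083267=14.283500
k=3: b·v=2.17×(-0.074)=-0.160580; √(2b)=2.083267; u=(-0.160580+(-30.455))/2.083267=-14.695949, w=(-0.160580−(-30.455))/2.083267=14.541787
k=4: b·v=2.17×1.477=3.205090; √(2b)=2.083267; u=(3.205090+21.919)/2.083267=12.059949, w=(3.205090−21.919)/2.083267=-8.982964

0: u=12.849622 w=-11.793406
1: u=-13.817170 w=10.265200
2: u=-6.571247 w=14.283500
3: u=-14.695949 w=14.541787
4: u=12.059949 w=-8.982964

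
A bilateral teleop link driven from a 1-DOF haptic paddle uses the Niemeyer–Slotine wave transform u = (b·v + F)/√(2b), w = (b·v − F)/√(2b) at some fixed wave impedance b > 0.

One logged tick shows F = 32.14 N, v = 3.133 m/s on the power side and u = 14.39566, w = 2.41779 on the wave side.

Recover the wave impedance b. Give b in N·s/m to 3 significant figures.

b = 14.4 N·s/m

u + w = 16.8134;  u + w = √(2b)·v, so √(2b) = 16.8134/3.133 = 5.3666.
b = (√(2b))²/2 = 28.8000/2 = 14.4000.
(Check via u − w = 2F/√(2b): u − w = 11.9779, 2F/√(2b) = 11.9779.)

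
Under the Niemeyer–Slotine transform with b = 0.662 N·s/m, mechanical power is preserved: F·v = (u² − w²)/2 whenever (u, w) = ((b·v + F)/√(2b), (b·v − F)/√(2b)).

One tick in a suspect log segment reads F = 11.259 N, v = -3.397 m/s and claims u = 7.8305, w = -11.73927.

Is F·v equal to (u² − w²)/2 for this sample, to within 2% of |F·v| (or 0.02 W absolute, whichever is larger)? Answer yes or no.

yes

F·v = 11.259×(-3.397) = -38.24682 W.
(u² − w²)/2 = (61.31673 − 137.81046)/2 = -38.24686 W.
|Δ| = 0.00004;  2% of max(1, |F·v|) = 0.76494.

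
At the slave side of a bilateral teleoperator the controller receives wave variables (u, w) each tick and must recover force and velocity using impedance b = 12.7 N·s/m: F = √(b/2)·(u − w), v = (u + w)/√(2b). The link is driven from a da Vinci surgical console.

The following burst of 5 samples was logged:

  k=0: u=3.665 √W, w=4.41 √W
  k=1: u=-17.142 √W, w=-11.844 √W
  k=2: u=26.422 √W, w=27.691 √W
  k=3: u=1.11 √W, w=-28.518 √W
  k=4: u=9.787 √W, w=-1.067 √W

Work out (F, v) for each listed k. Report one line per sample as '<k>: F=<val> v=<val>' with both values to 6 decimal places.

k=0: u−w=-0.745000, u+w=8.075000; √(b/2)=2.519921, √(2b)=5.039841; F=2.519921×(-0.745)=-1.877341, v=8.075000/5.039841=1.602233
k=1: u−w=-5.298000, u+w=-28.986000; √(b/2)=2.519921, √(2b)=5.039841; F=2.519921×(-5.298)=-13.350540, v=-28.986000/5.039841=-5.751372
k=2: u−w=-1.269000, u+w=54.113000; √(b/2)=2.519921, √(2b)=5.039841; F=2.519921×(-1.269)=-3.197779, v=54.113000/5.039841=10.737045
k=3: u−w=29.628000, u+w=-27.408000; √(b/2)=2.519921, √(2b)=5.039841; F=2.519921×29.628=74.660209, v=-27.408000/5.039841=-5.438267
k=4: u−w=10.854000, u+w=8.720000; √(b/2)=2.519921, √(2b)=5.039841; F=2.519921×10.854=27.351219, v=8.720000/5.039841=1.730213

0: F=-1.877341 v=1.602233
1: F=-13.350540 v=-5.751372
2: F=-3.197779 v=10.737045
3: F=74.660209 v=-5.438267
4: F=27.351219 v=1.730213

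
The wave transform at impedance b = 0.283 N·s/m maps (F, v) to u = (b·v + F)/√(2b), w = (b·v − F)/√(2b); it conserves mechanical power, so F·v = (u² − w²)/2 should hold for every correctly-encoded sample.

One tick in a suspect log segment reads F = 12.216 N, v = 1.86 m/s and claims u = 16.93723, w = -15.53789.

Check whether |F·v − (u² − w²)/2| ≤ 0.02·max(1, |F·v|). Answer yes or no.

F·v = 12.216×1.86 = 22.72176 W.
(u² − w²)/2 = (286.86976 − 241.42603)/2 = 22.72187 W.
|Δ| = 0.00011;  2% of max(1, |F·v|) = 0.45444.

yes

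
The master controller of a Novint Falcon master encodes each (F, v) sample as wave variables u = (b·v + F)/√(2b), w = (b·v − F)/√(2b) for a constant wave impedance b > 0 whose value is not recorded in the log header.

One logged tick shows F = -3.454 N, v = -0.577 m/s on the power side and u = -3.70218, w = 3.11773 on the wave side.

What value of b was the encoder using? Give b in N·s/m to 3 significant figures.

b = 0.513 N·s/m

u + w = -0.58445;  u + w = √(2b)·v, so √(2b) = -0.58445/(-0.577) = 1.01291.
b = (√(2b))²/2 = 1.02599/2 = 0.51299.
(Check via u − w = 2F/√(2b): u − w = -6.81991, 2F/√(2b) = -6.81994.)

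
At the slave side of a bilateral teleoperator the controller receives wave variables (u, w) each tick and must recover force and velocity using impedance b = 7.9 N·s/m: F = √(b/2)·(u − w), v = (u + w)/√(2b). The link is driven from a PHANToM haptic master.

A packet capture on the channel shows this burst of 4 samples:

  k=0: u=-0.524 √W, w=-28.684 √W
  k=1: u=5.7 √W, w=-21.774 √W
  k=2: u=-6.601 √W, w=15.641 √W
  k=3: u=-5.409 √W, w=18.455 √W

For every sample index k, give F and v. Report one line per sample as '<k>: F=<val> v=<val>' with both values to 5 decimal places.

k=0: u−w=28.16000, u+w=-29.20800; √(b/2)=1.98746, √(2b)=3.97492; F=1.98746×28.16=55.96689, v=-29.20800/3.97492=-7.34807
k=1: u−w=27.47400, u+w=-16.07400; √(b/2)=1.98746, √(2b)=3.97492; F=1.98746×27.474=54.60350, v=-16.07400/3.97492=-4.04385
k=2: u−w=-22.24200, u+w=9.04000; √(b/2)=1.98746, √(2b)=3.97492; F=1.98746×(-22.242)=-44.20510, v=9.04000/3.97492=2.27426
k=3: u−w=-23.86400, u+w=13.04600; √(b/2)=1.98746, √(2b)=3.97492; F=1.98746×(-23.864)=-47.42876, v=13.04600/3.97492=3.28208

0: F=55.96689 v=-7.34807
1: F=54.60350 v=-4.04385
2: F=-44.20510 v=2.27426
3: F=-47.42876 v=3.28208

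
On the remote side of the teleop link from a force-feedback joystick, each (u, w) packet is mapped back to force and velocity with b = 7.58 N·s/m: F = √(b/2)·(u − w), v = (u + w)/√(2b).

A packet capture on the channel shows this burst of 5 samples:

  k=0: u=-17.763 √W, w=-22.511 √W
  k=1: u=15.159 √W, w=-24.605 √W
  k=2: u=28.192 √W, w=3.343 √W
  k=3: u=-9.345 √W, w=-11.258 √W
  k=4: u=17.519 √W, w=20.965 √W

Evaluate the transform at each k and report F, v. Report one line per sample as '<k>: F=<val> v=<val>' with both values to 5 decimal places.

k=0: u−w=4.74800, u+w=-40.27400; √(b/2)=1.94679, √(2b)=3.89358; F=1.94679×4.748=9.24337, v=-40.27400/3.89358=-10.34368
k=1: u−w=39.76400, u+w=-9.44600; √(b/2)=1.94679, √(2b)=3.89358; F=1.94679×39.764=77.41225, v=-9.44600/3.89358=-2.42604
k=2: u−w=24.84900, u+w=31.53500; √(b/2)=1.94679, √(2b)=3.89358; F=1.94679×24.849=48.37584, v=31.53500/3.89358=8.09922
k=3: u−w=1.91300, u+w=-20.60300; √(b/2)=1.94679, √(2b)=3.89358; F=1.94679×1.913=3.72421, v=-20.60300/3.89358=-5.29153
k=4: u−w=-3.44600, u+w=38.48400; √(b/2)=1.94679, √(2b)=3.89358; F=1.94679×(-3.446)=-6.70865, v=38.48400/3.89358=9.88395

0: F=9.24337 v=-10.34368
1: F=77.41225 v=-2.42604
2: F=48.37584 v=8.09922
3: F=3.72421 v=-5.29153
4: F=-6.70865 v=9.88395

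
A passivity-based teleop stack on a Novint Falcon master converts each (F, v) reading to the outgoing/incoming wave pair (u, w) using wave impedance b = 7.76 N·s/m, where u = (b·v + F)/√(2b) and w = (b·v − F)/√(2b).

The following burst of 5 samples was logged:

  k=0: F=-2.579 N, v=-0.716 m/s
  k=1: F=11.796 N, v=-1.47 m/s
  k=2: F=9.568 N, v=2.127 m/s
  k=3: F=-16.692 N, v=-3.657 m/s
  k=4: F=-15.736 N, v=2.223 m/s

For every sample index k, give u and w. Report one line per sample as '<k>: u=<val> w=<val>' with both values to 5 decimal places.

k=0: b·v=7.76×(-0.716)=-5.55616; √(2b)=3.93954; u=(-5.55616+(-2.579))/3.93954=-2.06500, w=(-5.55616−(-2.579))/3.93954=-0.75571
k=1: b·v=7.76×(-1.47)=-11.40720; √(2b)=3.93954; u=(-11.40720+11.796)/3.93954=0.09869, w=(-11.40720−11.796)/3.93954=-5.88982
k=2: b·v=7.76×2.127=16.50552; √(2b)=3.93954; u=(16.50552+9.568)/3.93954=6.61841, w=(16.50552−9.568)/3.93954=1.76100
k=3: b·v=7.76×(-3.657)=-28.37832; √(2b)=3.93954; u=(-28.37832+(-16.692))/3.93954=-11.44049, w=(-28.37832−(-16.692))/3.93954=-2.96642
k=4: b·v=7.76×2.223=17.25048; √(2b)=3.93954; u=(17.25048+(-15.736))/3.93954=0.38443, w=(17.25048−(-15.736))/3.93954=8.37317

0: u=-2.06500 w=-0.75571
1: u=0.09869 w=-5.88982
2: u=6.61841 w=1.76100
3: u=-11.44049 w=-2.96642
4: u=0.38443 w=8.37317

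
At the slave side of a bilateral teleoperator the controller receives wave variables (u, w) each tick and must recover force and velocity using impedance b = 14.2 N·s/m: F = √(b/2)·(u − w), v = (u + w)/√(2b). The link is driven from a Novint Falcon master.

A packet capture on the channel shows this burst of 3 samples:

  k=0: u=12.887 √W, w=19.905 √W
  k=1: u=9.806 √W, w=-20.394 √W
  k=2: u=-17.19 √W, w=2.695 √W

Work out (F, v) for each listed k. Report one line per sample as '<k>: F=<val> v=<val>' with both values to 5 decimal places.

0: F=-18.70004 v=6.15331
1: F=80.47039 v=-1.98680
2: F=-52.98522 v=-2.71994

k=0: u−w=-7.01800, u+w=32.79200; √(b/2)=2.66458, √(2b)=5.32917; F=2.66458×(-7.018)=-18.70004, v=32.79200/5.32917=6.15331
k=1: u−w=30.20000, u+w=-10.58800; √(b/2)=2.66458, √(2b)=5.32917; F=2.66458×30.2=80.47039, v=-10.58800/5.32917=-1.98680
k=2: u−w=-19.88500, u+w=-14.49500; √(b/2)=2.66458, √(2b)=5.32917; F=2.66458×(-19.885)=-52.98522, v=-14.49500/5.32917=-2.71994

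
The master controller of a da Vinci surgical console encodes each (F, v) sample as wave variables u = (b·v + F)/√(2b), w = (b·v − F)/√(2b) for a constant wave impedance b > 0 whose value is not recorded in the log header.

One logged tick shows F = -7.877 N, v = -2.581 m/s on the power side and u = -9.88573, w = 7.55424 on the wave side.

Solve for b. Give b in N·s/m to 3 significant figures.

u + w = -2.33149;  u + w = √(2b)·v, so √(2b) = -2.33149/(-2.581) = 0.90333.
b = (√(2b))²/2 = 0.81600/2 = 0.40800.
(Check via u − w = 2F/√(2b): u − w = -17.43997, 2F/√(2b) = -17.43995.)

b = 0.408 N·s/m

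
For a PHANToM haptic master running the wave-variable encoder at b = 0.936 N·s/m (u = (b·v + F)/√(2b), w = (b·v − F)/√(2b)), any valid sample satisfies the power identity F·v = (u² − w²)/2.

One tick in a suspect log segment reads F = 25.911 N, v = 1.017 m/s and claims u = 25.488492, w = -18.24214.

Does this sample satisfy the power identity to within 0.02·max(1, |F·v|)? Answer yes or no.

F·v = 25.911×1.017 = 26.351487 W.
(u² − w²)/2 = (649.663224 − 332.775672)/2 = 158.443776 W.
|Δ| = 132.092289;  2% of max(1, |F·v|) = 0.527030.

no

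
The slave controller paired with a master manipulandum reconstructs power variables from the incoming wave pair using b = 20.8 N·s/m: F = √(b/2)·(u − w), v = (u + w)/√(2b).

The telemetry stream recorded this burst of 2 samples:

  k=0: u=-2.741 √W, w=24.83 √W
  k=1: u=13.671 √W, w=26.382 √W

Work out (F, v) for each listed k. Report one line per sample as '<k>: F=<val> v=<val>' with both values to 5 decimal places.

k=0: u−w=-27.57100, u+w=22.08900; √(b/2)=3.22490, √(2b)=6.44981; F=3.22490×(-27.571)=-88.91380, v=22.08900/6.44981=3.42475
k=1: u−w=-12.71100, u+w=40.05300; √(b/2)=3.22490, √(2b)=6.44981; F=3.22490×(-12.711)=-40.99174, v=40.05300/6.44981=6.20995

0: F=-88.91380 v=3.42475
1: F=-40.99174 v=6.20995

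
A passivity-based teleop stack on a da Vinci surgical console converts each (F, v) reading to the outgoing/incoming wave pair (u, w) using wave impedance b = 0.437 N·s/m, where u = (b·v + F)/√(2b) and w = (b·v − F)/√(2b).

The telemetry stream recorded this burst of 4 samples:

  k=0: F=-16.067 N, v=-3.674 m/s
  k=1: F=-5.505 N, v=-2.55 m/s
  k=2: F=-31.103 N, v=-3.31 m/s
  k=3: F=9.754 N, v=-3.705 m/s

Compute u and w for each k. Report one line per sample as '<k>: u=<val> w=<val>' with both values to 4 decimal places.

0: u=-18.9035 w=15.4688
1: u=-7.0804 w=4.6965
2: u=-34.8167 w=31.7223
3: u=8.7016 w=-12.1653

k=0: b·v=0.437×(-3.674)=-1.6055; √(2b)=0.9349; u=(-1.6055+(-16.067))/0.9349=-18.9035, w=(-1.6055−(-16.067))/0.9349=15.4688
k=1: b·v=0.437×(-2.55)=-1.1143; √(2b)=0.9349; u=(-1.1143+(-5.505))/0.9349=-7.0804, w=(-1.1143−(-5.505))/0.9349=4.6965
k=2: b·v=0.437×(-3.31)=-1.4465; √(2b)=0.9349; u=(-1.4465+(-31.103))/0.9349=-34.8167, w=(-1.4465−(-31.103))/0.9349=31.7223
k=3: b·v=0.437×(-3.705)=-1.6191; √(2b)=0.9349; u=(-1.6191+9.754)/0.9349=8.7016, w=(-1.6191−9.754)/0.9349=-12.1653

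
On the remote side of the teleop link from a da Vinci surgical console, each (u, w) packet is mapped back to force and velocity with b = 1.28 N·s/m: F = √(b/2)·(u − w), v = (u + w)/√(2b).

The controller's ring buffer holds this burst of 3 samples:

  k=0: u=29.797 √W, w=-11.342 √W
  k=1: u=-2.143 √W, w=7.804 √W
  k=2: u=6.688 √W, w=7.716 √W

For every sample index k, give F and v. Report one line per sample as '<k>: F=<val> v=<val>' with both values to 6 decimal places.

0: F=32.911200 v=11.534375
1: F=-7.957600 v=3.538125
2: F=-0.822400 v=9.002500

k=0: u−w=41.139000, u+w=18.455000; √(b/2)=0.800000, √(2b)=1.600000; F=0.800000×41.139=32.911200, v=18.455000/1.600000=11.534375
k=1: u−w=-9.947000, u+w=5.661000; √(b/2)=0.800000, √(2b)=1.600000; F=0.800000×(-9.947)=-7.957600, v=5.661000/1.600000=3.538125
k=2: u−w=-1.028000, u+w=14.404000; √(b/2)=0.800000, √(2b)=1.600000; F=0.800000×(-1.028)=-0.822400, v=14.404000/1.600000=9.002500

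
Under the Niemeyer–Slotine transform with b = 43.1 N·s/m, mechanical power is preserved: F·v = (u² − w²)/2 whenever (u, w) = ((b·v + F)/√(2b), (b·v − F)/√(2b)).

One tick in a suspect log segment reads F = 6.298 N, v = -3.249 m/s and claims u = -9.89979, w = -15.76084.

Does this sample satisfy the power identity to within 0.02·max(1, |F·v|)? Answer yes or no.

F·v = 6.298×(-3.249) = -20.46220 W.
(u² − w²)/2 = (98.00584 − 248.40408)/2 = -75.19912 W.
|Δ| = 54.73692;  2% of max(1, |F·v|) = 0.40924.

no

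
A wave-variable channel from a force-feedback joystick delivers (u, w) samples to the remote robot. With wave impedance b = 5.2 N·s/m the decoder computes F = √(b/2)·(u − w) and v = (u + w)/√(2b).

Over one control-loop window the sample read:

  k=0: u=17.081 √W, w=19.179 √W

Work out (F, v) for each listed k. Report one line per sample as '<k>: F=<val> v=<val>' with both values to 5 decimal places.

0: F=-3.38292 v=11.24375

k=0: u−w=-2.09800, u+w=36.26000; √(b/2)=1.61245, √(2b)=3.22490; F=1.61245×(-2.098)=-3.38292, v=36.26000/3.22490=11.24375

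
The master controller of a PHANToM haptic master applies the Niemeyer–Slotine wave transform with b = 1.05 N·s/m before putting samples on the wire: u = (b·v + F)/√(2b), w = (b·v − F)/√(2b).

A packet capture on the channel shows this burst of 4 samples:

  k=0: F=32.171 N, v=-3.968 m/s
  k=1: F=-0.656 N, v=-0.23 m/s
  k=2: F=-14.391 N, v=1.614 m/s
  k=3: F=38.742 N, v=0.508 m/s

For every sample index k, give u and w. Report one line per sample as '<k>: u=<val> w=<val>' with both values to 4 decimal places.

k=0: b·v=1.05×(-3.968)=-4.1664; √(2b)=1.4491; u=(-4.1664+32.171)/1.4491=19.3250, w=(-4.1664−32.171)/1.4491=-25.0752
k=1: b·v=1.05×(-0.23)=-0.2415; √(2b)=1.4491; u=(-0.2415+(-0.656))/1.4491=-0.6193, w=(-0.2415−(-0.656))/1.4491=0.2860
k=2: b·v=1.05×1.614=1.6947; √(2b)=1.4491; u=(1.6947+(-14.391))/1.4491=-8.7613, w=(1.6947−(-14.391))/1.4491=11.1002
k=3: b·v=1.05×0.508=0.5334; √(2b)=1.4491; u=(0.5334+38.742)/1.4491=27.1026, w=(0.5334−38.742)/1.4491=-26.3664

0: u=19.3250 w=-25.0752
1: u=-0.6193 w=0.2860
2: u=-8.7613 w=11.1002
3: u=27.1026 w=-26.3664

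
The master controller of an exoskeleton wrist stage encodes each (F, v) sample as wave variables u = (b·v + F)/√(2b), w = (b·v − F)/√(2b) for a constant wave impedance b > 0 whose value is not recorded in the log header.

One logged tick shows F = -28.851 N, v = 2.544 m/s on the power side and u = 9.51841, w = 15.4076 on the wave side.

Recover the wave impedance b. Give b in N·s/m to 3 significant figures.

u + w = 24.92601;  u + w = √(2b)·v, so √(2b) = 24.92601/2.544 = 9.79796.
b = (√(2b))²/2 = 96.00002/2 = 48.00001.
(Check via u − w = 2F/√(2b): u − w = -5.88919, 2F/√(2b) = -5.88919.)

b = 48 N·s/m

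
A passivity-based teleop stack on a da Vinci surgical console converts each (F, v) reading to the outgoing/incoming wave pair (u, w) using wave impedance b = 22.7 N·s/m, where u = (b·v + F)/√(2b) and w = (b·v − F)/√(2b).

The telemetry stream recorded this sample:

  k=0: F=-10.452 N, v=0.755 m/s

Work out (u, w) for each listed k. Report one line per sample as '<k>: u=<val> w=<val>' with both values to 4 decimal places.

0: u=0.9924 w=4.0948

k=0: b·v=22.7×0.755=17.1385; √(2b)=6.7380; u=(17.1385+(-10.452))/6.7380=0.9924, w=(17.1385−(-10.452))/6.7380=4.0948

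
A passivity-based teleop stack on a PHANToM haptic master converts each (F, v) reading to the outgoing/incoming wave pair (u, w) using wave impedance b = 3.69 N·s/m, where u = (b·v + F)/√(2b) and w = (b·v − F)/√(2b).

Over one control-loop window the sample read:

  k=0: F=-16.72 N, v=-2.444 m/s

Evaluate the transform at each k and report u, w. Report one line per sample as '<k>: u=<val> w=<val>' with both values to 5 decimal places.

0: u=-9.47442 w=2.83501

k=0: b·v=3.69×(-2.444)=-9.01836; √(2b)=2.71662; u=(-9.01836+(-16.72))/2.71662=-9.47442, w=(-9.01836−(-16.72))/2.71662=2.83501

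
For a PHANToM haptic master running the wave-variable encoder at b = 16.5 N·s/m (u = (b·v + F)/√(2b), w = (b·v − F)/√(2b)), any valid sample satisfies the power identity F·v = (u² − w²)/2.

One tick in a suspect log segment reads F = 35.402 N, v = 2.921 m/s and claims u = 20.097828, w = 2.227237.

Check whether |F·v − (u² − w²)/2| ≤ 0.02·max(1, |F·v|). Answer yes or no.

no

F·v = 35.402×2.921 = 103.409242 W.
(u² − w²)/2 = (403.922690 − 4.960585)/2 = 199.481053 W.
|Δ| = 96.071811;  2% of max(1, |F·v|) = 2.068185.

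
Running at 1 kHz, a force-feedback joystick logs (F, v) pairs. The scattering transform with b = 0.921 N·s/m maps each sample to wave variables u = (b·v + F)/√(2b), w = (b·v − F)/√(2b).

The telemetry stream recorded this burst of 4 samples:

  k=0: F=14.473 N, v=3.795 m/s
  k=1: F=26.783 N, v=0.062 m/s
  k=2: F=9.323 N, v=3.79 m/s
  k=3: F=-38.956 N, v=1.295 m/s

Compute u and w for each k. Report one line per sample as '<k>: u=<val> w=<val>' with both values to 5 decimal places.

k=0: b·v=0.921×3.795=3.49520; √(2b)=1.35720; u=(3.49520+14.473)/1.35720=13.23914, w=(3.49520−14.473)/1.35720=-8.08855
k=1: b·v=0.921×0.062=0.05710; √(2b)=1.35720; u=(0.05710+26.783)/1.35720=19.77604, w=(0.05710−26.783)/1.35720=-19.69189
k=2: b·v=0.921×3.79=3.49059; √(2b)=1.35720; u=(3.49059+9.323)/1.35720=9.44117, w=(3.49059−9.323)/1.35720=-4.29737
k=3: b·v=0.921×1.295=1.19270; √(2b)=1.35720; u=(1.19270+(-38.956))/1.35720=-27.82436, w=(1.19270−(-38.956))/1.35720=29.58194

0: u=13.23914 w=-8.08855
1: u=19.77604 w=-19.69189
2: u=9.44117 w=-4.29737
3: u=-27.82436 w=29.58194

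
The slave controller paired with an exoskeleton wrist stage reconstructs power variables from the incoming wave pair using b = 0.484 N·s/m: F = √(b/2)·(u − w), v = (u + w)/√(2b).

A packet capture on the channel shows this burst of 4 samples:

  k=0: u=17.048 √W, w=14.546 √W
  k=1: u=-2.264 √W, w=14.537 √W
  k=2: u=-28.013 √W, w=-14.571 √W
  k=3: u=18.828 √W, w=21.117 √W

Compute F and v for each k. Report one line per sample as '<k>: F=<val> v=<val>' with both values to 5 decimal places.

k=0: u−w=2.50200, u+w=31.59400; √(b/2)=0.49193, √(2b)=0.98387; F=0.49193×2.502=1.23082, v=31.59400/0.98387=32.11197
k=1: u−w=-16.80100, u+w=12.27300; √(b/2)=0.49193, √(2b)=0.98387; F=0.49193×(-16.801)=-8.26500, v=12.27300/0.98387=12.47421
k=2: u−w=-13.44200, u+w=-42.58400; √(b/2)=0.49193, √(2b)=0.98387; F=0.49193×(-13.442)=-6.61259, v=-42.58400/0.98387=-43.28214
k=3: u−w=-2.28900, u+w=39.94500; √(b/2)=0.49193, √(2b)=0.98387; F=0.49193×(-2.289)=-1.12604, v=39.94500/0.98387=40.59988

0: F=1.23082 v=32.11197
1: F=-8.26500 v=12.47421
2: F=-6.61259 v=-43.28214
3: F=-1.12604 v=40.59988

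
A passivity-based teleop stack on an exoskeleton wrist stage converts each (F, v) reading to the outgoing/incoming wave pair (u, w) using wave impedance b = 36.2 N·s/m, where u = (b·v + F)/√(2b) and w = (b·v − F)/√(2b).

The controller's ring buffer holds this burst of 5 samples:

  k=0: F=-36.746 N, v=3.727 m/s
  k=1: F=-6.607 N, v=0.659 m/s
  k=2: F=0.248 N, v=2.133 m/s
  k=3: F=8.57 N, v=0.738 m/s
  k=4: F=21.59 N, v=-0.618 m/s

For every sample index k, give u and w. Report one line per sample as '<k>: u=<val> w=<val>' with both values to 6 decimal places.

k=0: b·v=36.2×3.727=134.917400; √(2b)=8.508819; u=(134.917400+(-36.746))/8.508819=11.537606, w=(134.917400−(-36.746))/8.508819=20.174762
k=1: b·v=36.2×0.659=23.855800; √(2b)=8.508819; u=(23.855800+(-6.607))/8.508819=2.027167, w=(23.855800−(-6.607))/8.508819=3.580144
k=2: b·v=36.2×2.133=77.214600; √(2b)=8.508819; u=(77.214600+0.248)/8.508819=9.103802, w=(77.214600−0.248)/8.508819=9.045509
k=3: b·v=36.2×0.738=26.715600; √(2b)=8.508819; u=(26.715600+8.57)/8.508819=4.146945, w=(26.715600−8.57)/8.508819=2.132564
k=4: b·v=36.2×(-0.618)=-22.371600; √(2b)=8.508819; u=(-22.371600+21.59)/8.508819=-0.091858, w=(-22.371600−21.59)/8.508819=-5.166592

0: u=11.537606 w=20.174762
1: u=2.027167 w=3.580144
2: u=9.103802 w=9.045509
3: u=4.146945 w=2.132564
4: u=-0.091858 w=-5.166592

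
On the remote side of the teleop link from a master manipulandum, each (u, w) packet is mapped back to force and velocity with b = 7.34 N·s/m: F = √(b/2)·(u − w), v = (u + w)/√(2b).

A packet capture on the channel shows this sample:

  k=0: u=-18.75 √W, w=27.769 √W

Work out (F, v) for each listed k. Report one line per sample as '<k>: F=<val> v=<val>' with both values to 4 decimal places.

k=0: u−w=-46.5190, u+w=9.0190; √(b/2)=1.9157, √(2b)=3.8314; F=1.9157×(-46.519)=-89.1176, v=9.0190/3.8314=2.3539

0: F=-89.1176 v=2.3539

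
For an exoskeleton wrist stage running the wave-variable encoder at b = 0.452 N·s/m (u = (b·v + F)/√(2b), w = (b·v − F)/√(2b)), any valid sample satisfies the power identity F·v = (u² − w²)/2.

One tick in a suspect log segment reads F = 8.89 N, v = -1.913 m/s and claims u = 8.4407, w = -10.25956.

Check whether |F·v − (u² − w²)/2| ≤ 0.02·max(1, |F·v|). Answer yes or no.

yes

F·v = 8.89×(-1.913) = -17.00657 W.
(u² − w²)/2 = (71.24542 − 105.25857)/2 = -17.00658 W.
|Δ| = 0.00001;  2% of max(1, |F·v|) = 0.34013.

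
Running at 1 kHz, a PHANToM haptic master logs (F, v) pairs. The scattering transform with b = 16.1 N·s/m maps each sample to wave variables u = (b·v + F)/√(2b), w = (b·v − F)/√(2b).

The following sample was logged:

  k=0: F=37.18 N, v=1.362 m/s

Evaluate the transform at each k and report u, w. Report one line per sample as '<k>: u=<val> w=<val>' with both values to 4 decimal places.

0: u=10.4165 w=-2.6878

k=0: b·v=16.1×1.362=21.9282; √(2b)=5.6745; u=(21.9282+37.18)/5.6745=10.4165, w=(21.9282−37.18)/5.6745=-2.6878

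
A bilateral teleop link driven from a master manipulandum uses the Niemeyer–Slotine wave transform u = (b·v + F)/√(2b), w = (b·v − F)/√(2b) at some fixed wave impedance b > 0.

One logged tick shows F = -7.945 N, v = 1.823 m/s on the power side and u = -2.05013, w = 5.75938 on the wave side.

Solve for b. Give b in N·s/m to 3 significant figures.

u + w = 3.7093;  u + w = √(2b)·v, so √(2b) = 3.7093/1.823 = 2.0347.
b = (√(2b))²/2 = 4.1400/2 = 2.0700.
(Check via u − w = 2F/√(2b): u − w = -7.8095, 2F/√(2b) = -7.8095.)

b = 2.07 N·s/m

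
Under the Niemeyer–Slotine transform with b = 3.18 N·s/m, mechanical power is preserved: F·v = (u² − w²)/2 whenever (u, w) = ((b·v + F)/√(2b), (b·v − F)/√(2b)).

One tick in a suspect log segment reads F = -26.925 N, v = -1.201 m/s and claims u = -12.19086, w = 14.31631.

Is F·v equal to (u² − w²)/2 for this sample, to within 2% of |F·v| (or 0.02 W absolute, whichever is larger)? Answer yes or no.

F·v = (-26.925)×(-1.201) = 32.3369 W.
(u² − w²)/2 = (148.6171 − 204.9567)/2 = -28.1698 W.
|Δ| = 60.5068;  2% of max(1, |F·v|) = 0.6467.

no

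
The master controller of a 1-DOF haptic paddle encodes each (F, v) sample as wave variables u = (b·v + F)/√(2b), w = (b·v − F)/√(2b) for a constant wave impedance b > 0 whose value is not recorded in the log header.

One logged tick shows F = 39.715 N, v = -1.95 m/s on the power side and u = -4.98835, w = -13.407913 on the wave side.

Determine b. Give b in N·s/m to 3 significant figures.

b = 44.5 N·s/m

u + w = -18.396263;  u + w = √(2b)·v, so √(2b) = -18.396263/(-1.95) = 9.433981.
b = (√(2b))²/2 = 88.999998/2 = 44.499999.
(Check via u − w = 2F/√(2b): u − w = 8.419563, 2F/√(2b) = 8.419563.)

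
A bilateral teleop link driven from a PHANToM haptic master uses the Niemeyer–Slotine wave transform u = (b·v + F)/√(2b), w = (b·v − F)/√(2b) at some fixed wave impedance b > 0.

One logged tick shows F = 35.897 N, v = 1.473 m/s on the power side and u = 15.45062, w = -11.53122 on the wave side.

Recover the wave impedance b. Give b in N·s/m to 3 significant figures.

u + w = 3.9194;  u + w = √(2b)·v, so √(2b) = 3.9194/1.473 = 2.6608.
b = (√(2b))²/2 = 7.0800/2 = 3.5400.
(Check via u − w = 2F/√(2b): u − w = 26.9818, 2F/√(2b) = 26.9818.)

b = 3.54 N·s/m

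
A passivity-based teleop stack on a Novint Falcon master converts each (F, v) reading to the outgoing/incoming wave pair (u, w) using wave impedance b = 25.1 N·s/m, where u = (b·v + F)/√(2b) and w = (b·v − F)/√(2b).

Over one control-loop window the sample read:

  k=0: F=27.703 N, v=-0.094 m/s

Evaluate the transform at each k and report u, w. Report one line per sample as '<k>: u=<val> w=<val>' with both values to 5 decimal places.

0: u=3.57698 w=-4.24299

k=0: b·v=25.1×(-0.094)=-2.35940; √(2b)=7.08520; u=(-2.35940+27.703)/7.08520=3.57698, w=(-2.35940−27.703)/7.08520=-4.24299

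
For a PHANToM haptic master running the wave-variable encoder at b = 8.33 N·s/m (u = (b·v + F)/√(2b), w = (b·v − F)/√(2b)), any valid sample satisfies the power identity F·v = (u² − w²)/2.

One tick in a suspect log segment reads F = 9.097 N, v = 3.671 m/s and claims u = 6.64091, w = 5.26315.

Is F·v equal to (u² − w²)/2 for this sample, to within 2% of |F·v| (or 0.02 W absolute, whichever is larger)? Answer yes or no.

no

F·v = 9.097×3.671 = 33.3951 W.
(u² − w²)/2 = (44.1017 − 27.7007)/2 = 8.2005 W.
|Δ| = 25.1946;  2% of max(1, |F·v|) = 0.6679.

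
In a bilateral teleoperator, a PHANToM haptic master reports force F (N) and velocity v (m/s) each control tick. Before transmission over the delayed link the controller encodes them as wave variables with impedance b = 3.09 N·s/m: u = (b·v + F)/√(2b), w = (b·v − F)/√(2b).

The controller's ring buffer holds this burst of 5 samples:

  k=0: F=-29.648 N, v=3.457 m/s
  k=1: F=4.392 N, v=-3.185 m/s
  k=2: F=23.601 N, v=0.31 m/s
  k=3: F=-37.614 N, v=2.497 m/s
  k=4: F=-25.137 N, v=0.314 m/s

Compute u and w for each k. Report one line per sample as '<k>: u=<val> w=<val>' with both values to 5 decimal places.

0: u=-7.62919 w=16.22316
1: u=-2.19217 w=-5.72561
2: u=9.87904 w=-9.10839
3: u=-12.02685 w=18.23429
4: u=-9.72129 w=10.50188

k=0: b·v=3.09×3.457=10.68213; √(2b)=2.48596; u=(10.68213+(-29.648))/2.48596=-7.62919, w=(10.68213−(-29.648))/2.48596=16.22316
k=1: b·v=3.09×(-3.185)=-9.84165; √(2b)=2.48596; u=(-9.84165+4.392)/2.48596=-2.19217, w=(-9.84165−4.392)/2.48596=-5.72561
k=2: b·v=3.09×0.31=0.95790; √(2b)=2.48596; u=(0.95790+23.601)/2.48596=9.87904, w=(0.95790−23.601)/2.48596=-9.10839
k=3: b·v=3.09×2.497=7.71573; √(2b)=2.48596; u=(7.71573+(-37.614))/2.48596=-12.02685, w=(7.71573−(-37.614))/2.48596=18.23429
k=4: b·v=3.09×0.314=0.97026; √(2b)=2.48596; u=(0.97026+(-25.137))/2.48596=-9.72129, w=(0.97026−(-25.137))/2.48596=10.50188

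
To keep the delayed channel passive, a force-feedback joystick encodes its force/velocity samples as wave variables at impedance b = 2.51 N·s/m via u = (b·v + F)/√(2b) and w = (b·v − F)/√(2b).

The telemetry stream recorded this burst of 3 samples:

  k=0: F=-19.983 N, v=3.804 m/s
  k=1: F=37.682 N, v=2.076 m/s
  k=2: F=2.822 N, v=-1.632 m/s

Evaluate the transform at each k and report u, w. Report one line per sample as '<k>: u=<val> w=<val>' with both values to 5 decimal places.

0: u=-4.65735 w=13.18035
1: u=19.14398 w=-14.49262
2: u=-0.56876 w=-3.08780

k=0: b·v=2.51×3.804=9.54804; √(2b)=2.24054; u=(9.54804+(-19.983))/2.24054=-4.65735, w=(9.54804−(-19.983))/2.24054=13.18035
k=1: b·v=2.51×2.076=5.21076; √(2b)=2.24054; u=(5.21076+37.682)/2.24054=19.14398, w=(5.21076−37.682)/2.24054=-14.49262
k=2: b·v=2.51×(-1.632)=-4.09632; √(2b)=2.24054; u=(-4.09632+2.822)/2.24054=-0.56876, w=(-4.09632−2.822)/2.24054=-3.08780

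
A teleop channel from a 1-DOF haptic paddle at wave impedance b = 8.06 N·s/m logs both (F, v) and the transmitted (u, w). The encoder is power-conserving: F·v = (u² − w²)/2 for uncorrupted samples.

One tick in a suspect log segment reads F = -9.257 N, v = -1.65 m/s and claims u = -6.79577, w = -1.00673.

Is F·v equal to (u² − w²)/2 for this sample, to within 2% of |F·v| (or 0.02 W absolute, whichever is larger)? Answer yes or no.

no

F·v = (-9.257)×(-1.65) = 15.27405 W.
(u² − w²)/2 = (46.18249 − 1.01351)/2 = 22.58449 W.
|Δ| = 7.31044;  2% of max(1, |F·v|) = 0.30548.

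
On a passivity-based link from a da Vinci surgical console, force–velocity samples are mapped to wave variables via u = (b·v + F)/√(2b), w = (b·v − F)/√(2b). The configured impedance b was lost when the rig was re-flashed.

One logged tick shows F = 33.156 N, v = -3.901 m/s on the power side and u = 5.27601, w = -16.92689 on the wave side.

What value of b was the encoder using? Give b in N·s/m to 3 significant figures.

u + w = -11.65088;  u + w = √(2b)·v, so √(2b) = -11.65088/(-3.901) = 2.98664.
b = (√(2b))²/2 = 8.92001/2 = 4.46001.
(Check via u − w = 2F/√(2b): u − w = 22.20290, 2F/√(2b) = 22.20288.)

b = 4.46 N·s/m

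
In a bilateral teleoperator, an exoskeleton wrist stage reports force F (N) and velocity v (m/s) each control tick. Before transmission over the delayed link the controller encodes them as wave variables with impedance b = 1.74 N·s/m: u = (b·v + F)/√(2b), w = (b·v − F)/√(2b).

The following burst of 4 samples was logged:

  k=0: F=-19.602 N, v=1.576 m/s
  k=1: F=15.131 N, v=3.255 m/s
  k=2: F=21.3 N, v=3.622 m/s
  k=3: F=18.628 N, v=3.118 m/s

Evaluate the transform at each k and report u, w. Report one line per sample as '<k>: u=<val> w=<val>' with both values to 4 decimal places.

k=0: b·v=1.74×1.576=2.7422; √(2b)=1.8655; u=(2.7422+(-19.602))/1.8655=-9.0378, w=(2.7422−(-19.602))/1.8655=11.9778
k=1: b·v=1.74×3.255=5.6637; √(2b)=1.8655; u=(5.6637+15.131)/1.8655=11.1471, w=(5.6637−15.131)/1.8655=-5.0750
k=2: b·v=1.74×3.622=6.3023; √(2b)=1.8655; u=(6.3023+21.3)/1.8655=14.7964, w=(6.3023−21.3)/1.8655=-8.0396
k=3: b·v=1.74×3.118=5.4253; √(2b)=1.8655; u=(5.4253+18.628)/1.8655=12.8939, w=(5.4253−18.628)/1.8655=-7.0774

0: u=-9.0378 w=11.9778
1: u=11.1471 w=-5.0750
2: u=14.7964 w=-8.0396
3: u=12.8939 w=-7.0774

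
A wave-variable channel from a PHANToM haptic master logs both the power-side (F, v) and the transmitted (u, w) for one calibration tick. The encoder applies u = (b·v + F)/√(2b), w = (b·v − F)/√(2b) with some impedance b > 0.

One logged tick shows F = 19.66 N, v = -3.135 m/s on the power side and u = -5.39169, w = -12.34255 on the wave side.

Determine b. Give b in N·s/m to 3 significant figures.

u + w = -17.7342;  u + w = √(2b)·v, so √(2b) = -17.7342/(-3.135) = 5.6569.
b = (√(2b))²/2 = 32.0000/2 = 16.0000.
(Check via u − w = 2F/√(2b): u − w = 6.9509, 2F/√(2b) = 6.9509.)

b = 16 N·s/m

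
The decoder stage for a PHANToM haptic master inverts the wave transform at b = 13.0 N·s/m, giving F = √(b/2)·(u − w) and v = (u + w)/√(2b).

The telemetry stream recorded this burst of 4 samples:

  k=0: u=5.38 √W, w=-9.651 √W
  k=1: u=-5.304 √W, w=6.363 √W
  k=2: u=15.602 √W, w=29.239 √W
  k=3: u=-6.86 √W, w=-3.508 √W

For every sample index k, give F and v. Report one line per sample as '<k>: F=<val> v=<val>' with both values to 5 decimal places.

0: F=38.32168 v=-0.83761
1: F=-29.74513 v=0.20769
2: F=-34.76766 v=8.79404
3: F=-8.54596 v=-2.03333

k=0: u−w=15.03100, u+w=-4.27100; √(b/2)=2.54951, √(2b)=5.09902; F=2.54951×15.031=38.32168, v=-4.27100/5.09902=-0.83761
k=1: u−w=-11.66700, u+w=1.05900; √(b/2)=2.54951, √(2b)=5.09902; F=2.54951×(-11.667)=-29.74513, v=1.05900/5.09902=0.20769
k=2: u−w=-13.63700, u+w=44.84100; √(b/2)=2.54951, √(2b)=5.09902; F=2.54951×(-13.637)=-34.76766, v=44.84100/5.09902=8.79404
k=3: u−w=-3.35200, u+w=-10.36800; √(b/2)=2.54951, √(2b)=5.09902; F=2.54951×(-3.352)=-8.54596, v=-10.36800/5.09902=-2.03333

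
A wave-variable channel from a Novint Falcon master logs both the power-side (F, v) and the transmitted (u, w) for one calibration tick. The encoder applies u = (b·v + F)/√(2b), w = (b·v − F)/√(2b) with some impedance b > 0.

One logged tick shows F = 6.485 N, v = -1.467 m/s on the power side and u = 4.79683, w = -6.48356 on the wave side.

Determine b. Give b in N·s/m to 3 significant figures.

u + w = -1.68673;  u + w = √(2b)·v, so √(2b) = -1.68673/(-1.467) = 1.14978.
b = (√(2b))²/2 = 1.32200/2 = 0.66100.
(Check via u − w = 2F/√(2b): u − w = 11.28039, 2F/√(2b) = 11.28040.)

b = 0.661 N·s/m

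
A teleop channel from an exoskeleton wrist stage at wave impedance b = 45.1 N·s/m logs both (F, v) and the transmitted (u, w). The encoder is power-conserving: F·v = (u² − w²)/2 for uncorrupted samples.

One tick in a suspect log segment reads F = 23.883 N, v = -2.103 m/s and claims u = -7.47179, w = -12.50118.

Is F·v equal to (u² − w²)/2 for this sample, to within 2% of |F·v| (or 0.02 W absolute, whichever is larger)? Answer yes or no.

F·v = 23.883×(-2.103) = -50.2259 W.
(u² − w²)/2 = (55.8276 − 156.2795)/2 = -50.2259 W.
|Δ| = 0.0000;  2% of max(1, |F·v|) = 1.0045.

yes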